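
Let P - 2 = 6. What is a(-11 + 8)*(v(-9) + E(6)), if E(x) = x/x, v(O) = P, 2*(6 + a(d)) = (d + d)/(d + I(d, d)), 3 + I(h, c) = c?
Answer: -51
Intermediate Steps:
I(h, c) = -3 + c
a(d) = -6 + d/(-3 + 2*d) (a(d) = -6 + ((d + d)/(d + (-3 + d)))/2 = -6 + ((2*d)/(-3 + 2*d))/2 = -6 + (2*d/(-3 + 2*d))/2 = -6 + d/(-3 + 2*d))
P = 8 (P = 2 + 6 = 8)
v(O) = 8
E(x) = 1
a(-11 + 8)*(v(-9) + E(6)) = ((18 - 11*(-11 + 8))/(-3 + 2*(-11 + 8)))*(8 + 1) = ((18 - 11*(-3))/(-3 + 2*(-3)))*9 = ((18 + 33)/(-3 - 6))*9 = (51/(-9))*9 = -⅑*51*9 = -17/3*9 = -51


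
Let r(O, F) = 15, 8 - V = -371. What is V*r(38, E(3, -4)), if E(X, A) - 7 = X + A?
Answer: 5685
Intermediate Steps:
V = 379 (V = 8 - 1*(-371) = 8 + 371 = 379)
E(X, A) = 7 + A + X (E(X, A) = 7 + (X + A) = 7 + (A + X) = 7 + A + X)
V*r(38, E(3, -4)) = 379*15 = 5685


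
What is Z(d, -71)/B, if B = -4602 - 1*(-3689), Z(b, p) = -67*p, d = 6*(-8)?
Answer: -4757/913 ≈ -5.2103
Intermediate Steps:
d = -48
B = -913 (B = -4602 + 3689 = -913)
Z(d, -71)/B = -67*(-71)/(-913) = 4757*(-1/913) = -4757/913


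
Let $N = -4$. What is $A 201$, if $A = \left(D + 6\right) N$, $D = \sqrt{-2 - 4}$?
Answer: $-4824 - 804 i \sqrt{6} \approx -4824.0 - 1969.4 i$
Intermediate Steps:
$D = i \sqrt{6}$ ($D = \sqrt{-6} = i \sqrt{6} \approx 2.4495 i$)
$A = -24 - 4 i \sqrt{6}$ ($A = \left(i \sqrt{6} + 6\right) \left(-4\right) = \left(6 + i \sqrt{6}\right) \left(-4\right) = -24 - 4 i \sqrt{6} \approx -24.0 - 9.798 i$)
$A 201 = \left(-24 - 4 i \sqrt{6}\right) 201 = -4824 - 804 i \sqrt{6}$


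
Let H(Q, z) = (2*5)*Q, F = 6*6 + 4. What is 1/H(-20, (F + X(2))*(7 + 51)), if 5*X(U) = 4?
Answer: -1/200 ≈ -0.0050000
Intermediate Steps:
X(U) = 4/5 (X(U) = (1/5)*4 = 4/5)
F = 40 (F = 36 + 4 = 40)
H(Q, z) = 10*Q
1/H(-20, (F + X(2))*(7 + 51)) = 1/(10*(-20)) = 1/(-200) = -1/200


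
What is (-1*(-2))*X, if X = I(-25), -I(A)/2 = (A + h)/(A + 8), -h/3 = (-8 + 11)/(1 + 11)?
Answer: -103/17 ≈ -6.0588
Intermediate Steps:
h = -3/4 (h = -3*(-8 + 11)/(1 + 11) = -9/12 = -3*1/4 = -3/4 ≈ -0.75000)
I(A) = -2*(-3/4 + A)/(8 + A) (I(A) = -2*(A - 3/4)/(A + 8) = -2*(-3/4 + A)/(8 + A))
X = -103/34 (X = (3 - 4*(-25))/(2*(8 - 25)) = (1/2)*(3 + 100)/(-17) = (1/2)*(-1/17)*103 = -103/34 ≈ -3.0294)
(-1*(-2))*X = -1*(-2)*(-103/34) = 2*(-103/34) = -103/17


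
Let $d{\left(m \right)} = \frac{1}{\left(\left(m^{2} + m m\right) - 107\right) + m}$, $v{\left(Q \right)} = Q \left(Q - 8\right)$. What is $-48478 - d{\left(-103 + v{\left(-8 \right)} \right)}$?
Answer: $- \frac{56622305}{1168} \approx -48478.0$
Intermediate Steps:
$v{\left(Q \right)} = Q \left(-8 + Q\right)$
$d{\left(m \right)} = \frac{1}{-107 + m + 2 m^{2}}$ ($d{\left(m \right)} = \frac{1}{\left(\left(m^{2} + m^{2}\right) - 107\right) + m} = \frac{1}{\left(2 m^{2} - 107\right) + m} = \frac{1}{\left(-107 + 2 m^{2}\right) + m} = \frac{1}{-107 + m + 2 m^{2}}$)
$-48478 - d{\left(-103 + v{\left(-8 \right)} \right)} = -48478 - \frac{1}{-107 - \left(103 + 8 \left(-8 - 8\right)\right) + 2 \left(-103 - 8 \left(-8 - 8\right)\right)^{2}} = -48478 - \frac{1}{-107 - -25 + 2 \left(-103 - -128\right)^{2}} = -48478 - \frac{1}{-107 + \left(-103 + 128\right) + 2 \left(-103 + 128\right)^{2}} = -48478 - \frac{1}{-107 + 25 + 2 \cdot 25^{2}} = -48478 - \frac{1}{-107 + 25 + 2 \cdot 625} = -48478 - \frac{1}{-107 + 25 + 1250} = -48478 - \frac{1}{1168} = - \frac{56622305}{1168}$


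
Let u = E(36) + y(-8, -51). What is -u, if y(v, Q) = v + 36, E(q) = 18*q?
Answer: -676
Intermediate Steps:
y(v, Q) = 36 + v
u = 676 (u = 18*36 + (36 - 8) = 648 + 28 = 676)
-u = -1*676 = -676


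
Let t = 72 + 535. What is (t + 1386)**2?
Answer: 3972049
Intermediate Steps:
t = 607
(t + 1386)**2 = (607 + 1386)**2 = 1993**2 = 3972049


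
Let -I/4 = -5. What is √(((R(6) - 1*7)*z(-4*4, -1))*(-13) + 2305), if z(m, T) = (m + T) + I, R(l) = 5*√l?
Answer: √(2578 - 195*√6) ≈ 45.830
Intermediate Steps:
I = 20 (I = -4*(-5) = 20)
z(m, T) = 20 + T + m (z(m, T) = (m + T) + 20 = (T + m) + 20 = 20 + T + m)
√(((R(6) - 1*7)*z(-4*4, -1))*(-13) + 2305) = √(((5*√6 - 1*7)*(20 - 1 - 4*4))*(-13) + 2305) = √(((5*√6 - 7)*(20 - 1 - 16))*(-13) + 2305) = √(((-7 + 5*√6)*3)*(-13) + 2305) = √((-21 + 15*√6)*(-13) + 2305) = √((273 - 195*√6) + 2305) = √(2578 - 195*√6)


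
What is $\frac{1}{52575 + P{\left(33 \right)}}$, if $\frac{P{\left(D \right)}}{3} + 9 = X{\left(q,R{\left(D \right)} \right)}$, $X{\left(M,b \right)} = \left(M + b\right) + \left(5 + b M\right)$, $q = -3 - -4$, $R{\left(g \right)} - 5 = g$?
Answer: $\frac{1}{52794} \approx 1.8942 \cdot 10^{-5}$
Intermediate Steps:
$R{\left(g \right)} = 5 + g$
$q = 1$ ($q = -3 + 4 = 1$)
$X{\left(M,b \right)} = 5 + M + b + M b$ ($X{\left(M,b \right)} = \left(M + b\right) + \left(5 + M b\right) = 5 + M + b + M b$)
$P{\left(D \right)} = 21 + 6 D$ ($P{\left(D \right)} = -27 + 3 \left(5 + 1 + \left(5 + D\right) + 1 \left(5 + D\right)\right) = -27 + 3 \left(5 + 1 + \left(5 + D\right) + \left(5 + D\right)\right) = -27 + 3 \left(16 + 2 D\right) = -27 + \left(48 + 6 D\right) = 21 + 6 D$)
$\frac{1}{52575 + P{\left(33 \right)}} = \frac{1}{52575 + \left(21 + 6 \cdot 33\right)} = \frac{1}{52575 + \left(21 + 198\right)} = \frac{1}{52575 + 219} = \frac{1}{52794}$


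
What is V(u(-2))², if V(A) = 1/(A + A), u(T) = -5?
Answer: 1/100 ≈ 0.010000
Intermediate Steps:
V(A) = 1/(2*A)
V(u(-2))² = ((½)/(-5))² = ((½)*(-⅕))² = (-⅒)² = 1/100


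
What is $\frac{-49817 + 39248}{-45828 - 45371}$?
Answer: $\frac{10569}{91199} \approx 0.11589$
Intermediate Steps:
$\frac{-49817 + 39248}{-45828 - 45371} = - \frac{10569}{-91199} = \left(-10569\right) \left(- \frac{1}{91199}\right) = \frac{10569}{91199}$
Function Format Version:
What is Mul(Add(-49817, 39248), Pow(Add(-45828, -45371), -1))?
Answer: Rational(10569, 91199) ≈ 0.11589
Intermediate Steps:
Mul(Add(-49817, 39248), Pow(Add(-45828, -45371), -1)) = Mul(-10569, Pow(-91199, -1)) = Mul(-10569, Rational(-1, 91199)) = Rational(10569, 91199)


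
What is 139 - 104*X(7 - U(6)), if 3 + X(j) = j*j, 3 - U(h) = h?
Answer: -9949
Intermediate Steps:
U(h) = 3 - h
X(j) = -3 + j² (X(j) = -3 + j*j = -3 + j²)
139 - 104*X(7 - U(6)) = 139 - 104*(-3 + (7 - (3 - 1*6))²) = 139 - 104*(-3 + (7 - (3 - 6))²) = 139 - 104*(-3 + (7 - 1*(-3))²) = 139 - 104*(-3 + (7 + 3)²) = 139 - 104*(-3 + 10²) = 139 - 104*(-3 + 100) = 139 - 104*97 = 139 - 10088 = -9949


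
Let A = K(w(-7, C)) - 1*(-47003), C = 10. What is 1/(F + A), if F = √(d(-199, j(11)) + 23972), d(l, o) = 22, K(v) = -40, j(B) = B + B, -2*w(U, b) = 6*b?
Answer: 46963/2205499375 - 3*√2666/2205499375 ≈ 2.1223e-5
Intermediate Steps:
w(U, b) = -3*b
j(B) = 2*B
A = 46963 (A = -40 - 1*(-47003) = -40 + 47003 = 46963)
F = 3*√2666 (F = √(22 + 23972) = √23994 = 3*√2666 ≈ 154.90)
1/(F + A) = 1/(3*√2666 + 46963) = 1/(46963 + 3*√2666)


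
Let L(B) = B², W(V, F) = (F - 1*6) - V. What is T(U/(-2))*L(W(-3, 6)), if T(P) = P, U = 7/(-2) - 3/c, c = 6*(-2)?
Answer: 117/8 ≈ 14.625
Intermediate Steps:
c = -12
W(V, F) = -6 + F - V (W(V, F) = (F - 6) - V = (-6 + F) - V = -6 + F - V)
U = -13/4 (U = 7/(-2) - 3/(-12) = 7*(-½) - 3*(-1/12) = -7/2 + ¼ = -13/4 ≈ -3.2500)
T(U/(-2))*L(W(-3, 6)) = (-13/4/(-2))*(-6 + 6 - 1*(-3))² = (-13/4*(-½))*(-6 + 6 + 3)² = (13/8)*3² = (13/8)*9 = 117/8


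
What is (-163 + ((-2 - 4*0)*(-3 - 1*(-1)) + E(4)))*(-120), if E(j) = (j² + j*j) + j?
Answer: 14760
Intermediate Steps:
E(j) = j + 2*j² (E(j) = (j² + j²) + j = 2*j² + j = j + 2*j²)
(-163 + ((-2 - 4*0)*(-3 - 1*(-1)) + E(4)))*(-120) = (-163 + ((-2 - 4*0)*(-3 - 1*(-1)) + 4*(1 + 2*4)))*(-120) = (-163 + ((-2 + 0)*(-3 + 1) + 4*(1 + 8)))*(-120) = (-163 + (-2*(-2) + 4*9))*(-120) = (-163 + (4 + 36))*(-120) = (-163 + 40)*(-120) = -123*(-120) = 14760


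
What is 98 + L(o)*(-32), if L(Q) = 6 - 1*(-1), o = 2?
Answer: -126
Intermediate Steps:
L(Q) = 7 (L(Q) = 6 + 1 = 7)
98 + L(o)*(-32) = 98 + 7*(-32) = 98 - 224 = -126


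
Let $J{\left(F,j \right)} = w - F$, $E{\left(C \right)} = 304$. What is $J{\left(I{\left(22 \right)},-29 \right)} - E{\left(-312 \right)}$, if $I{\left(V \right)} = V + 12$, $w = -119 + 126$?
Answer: $-331$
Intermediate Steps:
$w = 7$
$I{\left(V \right)} = 12 + V$
$J{\left(F,j \right)} = 7 - F$
$J{\left(I{\left(22 \right)},-29 \right)} - E{\left(-312 \right)} = \left(7 - \left(12 + 22\right)\right) - 304 = \left(7 - 34\right) - 304 = -27 - 304 = -331$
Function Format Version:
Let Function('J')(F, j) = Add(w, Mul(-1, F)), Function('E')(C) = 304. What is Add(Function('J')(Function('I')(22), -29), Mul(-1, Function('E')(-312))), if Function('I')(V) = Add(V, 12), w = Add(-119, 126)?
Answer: -331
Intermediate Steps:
w = 7
Function('I')(V) = Add(12, V)
Function('J')(F, j) = Add(7, Mul(-1, F))
Add(Function('J')(Function('I')(22), -29), Mul(-1, Function('E')(-312))) = Add(Add(7, Mul(-1, Add(12, 22))), Mul(-1, 304)) = Add(Add(7, Mul(-1, 34)), -304) = Add(Add(7, -34), -304) = Add(-27, -304) = -331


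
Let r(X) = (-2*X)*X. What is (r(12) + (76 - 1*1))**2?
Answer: 45369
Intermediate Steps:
r(X) = -2*X**2
(r(12) + (76 - 1*1))**2 = (-2*12**2 + (76 - 1*1))**2 = (-2*144 + (76 - 1))**2 = (-288 + 75)**2 = (-213)**2 = 45369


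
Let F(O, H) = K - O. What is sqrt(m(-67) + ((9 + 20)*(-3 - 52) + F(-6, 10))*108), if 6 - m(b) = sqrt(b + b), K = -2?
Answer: sqrt(-171822 - I*sqrt(134)) ≈ 0.014 - 414.51*I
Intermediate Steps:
F(O, H) = -2 - O
m(b) = 6 - sqrt(2)*sqrt(b) (m(b) = 6 - sqrt(b + b) = 6 - sqrt(2*b) = 6 - sqrt(2)*sqrt(b))
sqrt(m(-67) + ((9 + 20)*(-3 - 52) + F(-6, 10))*108) = sqrt((6 - sqrt(2)*sqrt(-67)) + ((9 + 20)*(-3 - 52) + (-2 - 1*(-6)))*108) = sqrt((6 - sqrt(2)*I*sqrt(67)) + (29*(-55) + (-2 + 6))*108) = sqrt((6 - I*sqrt(134)) + (-1595 + 4)*108) = sqrt((6 - I*sqrt(134)) - 1591*108) = sqrt((6 - I*sqrt(134)) - 171828) = sqrt(-171822 - I*sqrt(134))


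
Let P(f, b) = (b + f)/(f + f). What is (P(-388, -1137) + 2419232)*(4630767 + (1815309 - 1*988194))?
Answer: 5123110682845137/388 ≈ 1.3204e+13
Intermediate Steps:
P(f, b) = (b + f)/(2*f) (P(f, b) = (b + f)/((2*f)) = (b + f)*(1/(2*f)) = (b + f)/(2*f))
(P(-388, -1137) + 2419232)*(4630767 + (1815309 - 1*988194)) = ((½)*(-1137 - 388)/(-388) + 2419232)*(4630767 + (1815309 - 1*988194)) = ((½)*(-1/388)*(-1525) + 2419232)*(4630767 + (1815309 - 988194)) = (1525/776 + 2419232)*(4630767 + 827115) = (1877325557/776)*5457882 = 5123110682845137/388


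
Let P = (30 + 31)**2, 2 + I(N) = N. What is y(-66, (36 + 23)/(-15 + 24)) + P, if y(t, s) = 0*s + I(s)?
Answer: 33530/9 ≈ 3725.6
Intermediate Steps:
I(N) = -2 + N
P = 3721 (P = 61**2 = 3721)
y(t, s) = -2 + s (y(t, s) = 0*s + (-2 + s) = 0 + (-2 + s) = -2 + s)
y(-66, (36 + 23)/(-15 + 24)) + P = (-2 + (36 + 23)/(-15 + 24)) + 3721 = (-2 + 59/9) + 3721 = 41/9 + 3721 = 33530/9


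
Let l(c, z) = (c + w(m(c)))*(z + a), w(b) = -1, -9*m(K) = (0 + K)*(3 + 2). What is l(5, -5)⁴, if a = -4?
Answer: 1679616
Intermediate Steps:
m(K) = -5*K/9 (m(K) = -(0 + K)*(3 + 2)/9 = -K*5/9 = -5*K/9)
l(c, z) = (-1 + c)*(-4 + z) (l(c, z) = (c - 1)*(z - 4) = (-1 + c)*(-4 + z))
l(5, -5)⁴ = (4 - 1*(-5) - 4*5 + 5*(-5))⁴ = (4 + 5 - 20 - 25)⁴ = (-36)⁴ = 1679616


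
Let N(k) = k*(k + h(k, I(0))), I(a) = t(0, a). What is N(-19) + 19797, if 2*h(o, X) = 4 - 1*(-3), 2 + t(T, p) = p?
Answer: 40183/2 ≈ 20092.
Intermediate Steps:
t(T, p) = -2 + p
I(a) = -2 + a
h(o, X) = 7/2 (h(o, X) = (4 - 1*(-3))/2 = (4 + 3)/2 = (½)*7 = 7/2)
N(k) = k*(7/2 + k) (N(k) = k*(k + 7/2) = k*(7/2 + k))
N(-19) + 19797 = (½)*(-19)*(7 + 2*(-19)) + 19797 = (½)*(-19)*(7 - 38) + 19797 = (½)*(-19)*(-31) + 19797 = 589/2 + 19797 = 40183/2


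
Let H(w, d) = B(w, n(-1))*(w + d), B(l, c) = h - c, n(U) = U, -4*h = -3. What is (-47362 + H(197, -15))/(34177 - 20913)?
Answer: -94087/26528 ≈ -3.5467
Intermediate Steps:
h = ¾ (h = -¼*(-3) = ¾ ≈ 0.75000)
B(l, c) = ¾ - c
H(w, d) = 7*d/4 + 7*w/4 (H(w, d) = (¾ - 1*(-1))*(w + d) = (¾ + 1)*(d + w) = 7*(d + w)/4 = 7*d/4 + 7*w/4)
(-47362 + H(197, -15))/(34177 - 20913) = (-47362 + ((7/4)*(-15) + (7/4)*197))/(34177 - 20913) = (-47362 + (-105/4 + 1379/4))/13264 = (-47362 + 637/2)*(1/13264) = -94087/2*1/13264 = -94087/26528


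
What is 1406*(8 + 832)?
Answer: 1181040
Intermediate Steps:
1406*(8 + 832) = 1406*840 = 1181040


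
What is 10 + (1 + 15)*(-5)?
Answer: -70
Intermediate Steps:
10 + (1 + 15)*(-5) = 10 + 16*(-5) = 10 - 80 = -70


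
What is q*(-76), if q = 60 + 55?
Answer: -8740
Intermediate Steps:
q = 115
q*(-76) = 115*(-76) = -8740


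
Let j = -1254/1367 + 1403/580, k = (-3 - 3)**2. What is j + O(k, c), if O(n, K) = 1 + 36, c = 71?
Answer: 30526401/792860 ≈ 38.502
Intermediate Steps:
k = 36 (k = (-6)**2 = 36)
O(n, K) = 37
j = 1190581/792860 (j = -1254*1/1367 + 1403*(1/580) = -1254/1367 + 1403/580 = 1190581/792860 ≈ 1.5016)
j + O(k, c) = 1190581/792860 + 37 = 30526401/792860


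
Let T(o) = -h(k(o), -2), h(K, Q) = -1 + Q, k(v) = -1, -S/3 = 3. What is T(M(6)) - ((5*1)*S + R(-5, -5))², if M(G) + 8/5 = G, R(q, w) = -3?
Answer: -2301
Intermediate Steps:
S = -9 (S = -3*3 = -9)
M(G) = -8/5 + G
T(o) = 3 (T(o) = -(-1 - 2) = -1*(-3) = 3)
T(M(6)) - ((5*1)*S + R(-5, -5))² = 3 - ((5*1)*(-9) - 3)² = 3 - (5*(-9) - 3)² = 3 - (-45 - 3)² = 3 - 1*(-48)² = 3 - 1*2304 = 3 - 2304 = -2301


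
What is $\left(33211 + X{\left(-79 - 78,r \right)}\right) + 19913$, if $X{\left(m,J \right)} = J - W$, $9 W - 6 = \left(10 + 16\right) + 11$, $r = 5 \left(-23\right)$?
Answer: $\frac{477038}{9} \approx 53004.0$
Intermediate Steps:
$r = -115$
$W = \frac{43}{9}$ ($W = \frac{2}{3} + \frac{\left(10 + 16\right) + 11}{9} = \frac{2}{3} + \frac{26 + 11}{9} = \frac{2}{3} + \frac{1}{9} \cdot 37 = \frac{2}{3} + \frac{37}{9} = \frac{43}{9} \approx 4.7778$)
$X{\left(m,J \right)} = - \frac{43}{9} + J$ ($X{\left(m,J \right)} = J - \frac{43}{9} = - \frac{43}{9} + J$)
$\left(33211 + X{\left(-79 - 78,r \right)}\right) + 19913 = \left(33211 - \frac{1078}{9}\right) + 19913 = \frac{297821}{9} + 19913 = \frac{477038}{9}$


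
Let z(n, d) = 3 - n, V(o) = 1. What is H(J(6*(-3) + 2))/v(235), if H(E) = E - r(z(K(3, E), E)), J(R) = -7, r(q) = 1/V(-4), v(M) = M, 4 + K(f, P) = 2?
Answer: -8/235 ≈ -0.034043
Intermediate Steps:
K(f, P) = -2 (K(f, P) = -4 + 2 = -2)
r(q) = 1 (r(q) = 1/1 = 1)
H(E) = -1 + E (H(E) = E - 1*1 = E - 1 = -1 + E)
H(J(6*(-3) + 2))/v(235) = (-1 - 7)/235 = -8*1/235 = -8/235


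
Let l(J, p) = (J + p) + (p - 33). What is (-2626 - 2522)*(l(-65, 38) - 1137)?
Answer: 5966532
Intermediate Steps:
l(J, p) = -33 + J + 2*p (l(J, p) = (J + p) + (-33 + p) = -33 + J + 2*p)
(-2626 - 2522)*(l(-65, 38) - 1137) = (-2626 - 2522)*((-33 - 65 + 2*38) - 1137) = -5148*((-33 - 65 + 76) - 1137) = -5148*(-22 - 1137) = -5148*(-1159) = 5966532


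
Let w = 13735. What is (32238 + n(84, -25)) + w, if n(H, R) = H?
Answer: 46057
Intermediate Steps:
(32238 + n(84, -25)) + w = (32238 + 84) + 13735 = 32322 + 13735 = 46057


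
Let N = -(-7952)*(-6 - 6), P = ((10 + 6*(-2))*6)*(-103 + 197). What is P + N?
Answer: -96552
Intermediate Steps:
P = -1128 (P = ((10 - 12)*6)*94 = -2*6*94 = -12*94 = -1128)
N = -95424 (N = -(-7952)*(-12) = -1136*84 = -95424)
P + N = -1128 - 95424 = -96552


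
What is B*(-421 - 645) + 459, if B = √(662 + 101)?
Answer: 459 - 1066*√763 ≈ -28987.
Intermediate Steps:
B = √763 ≈ 27.622
B*(-421 - 645) + 459 = √763*(-421 - 645) + 459 = √763*(-1066) + 459 = -1066*√763 + 459 = 459 - 1066*√763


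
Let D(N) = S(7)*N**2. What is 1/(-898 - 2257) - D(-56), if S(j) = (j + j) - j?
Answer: -69258561/3155 ≈ -21952.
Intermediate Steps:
S(j) = j (S(j) = 2*j - j = j)
D(N) = 7*N**2
1/(-898 - 2257) - D(-56) = 1/(-898 - 2257) - 7*(-56)**2 = 1/(-3155) - 7*3136 = -1/3155 - 1*21952 = -1/3155 - 21952 = -69258561/3155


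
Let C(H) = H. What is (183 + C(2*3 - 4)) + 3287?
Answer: 3472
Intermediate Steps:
(183 + C(2*3 - 4)) + 3287 = (183 + (2*3 - 4)) + 3287 = (183 + (6 - 4)) + 3287 = (183 + 2) + 3287 = 185 + 3287 = 3472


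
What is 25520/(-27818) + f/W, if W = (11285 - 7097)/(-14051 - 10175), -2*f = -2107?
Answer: -355040202599/58250892 ≈ -6095.0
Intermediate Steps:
f = 2107/2 (f = -½*(-2107) = 2107/2 ≈ 1053.5)
W = -2094/12113 (W = 4188/(-24226) = 4188*(-1/24226) = -2094/12113 ≈ -0.17287)
25520/(-27818) + f/W = 25520/(-27818) + 2107/(2*(-2094/12113)) = 25520*(-1/27818) + (2107/2)*(-12113/2094) = -12760/13909 - 25522091/4188 = -355040202599/58250892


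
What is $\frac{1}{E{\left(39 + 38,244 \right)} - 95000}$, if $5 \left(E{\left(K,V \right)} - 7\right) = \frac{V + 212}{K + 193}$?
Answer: $- \frac{225}{21373349} \approx -1.0527 \cdot 10^{-5}$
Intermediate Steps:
$E{\left(K,V \right)} = 7 + \frac{212 + V}{5 \left(193 + K\right)}$ ($E{\left(K,V \right)} = 7 + \frac{\left(V + 212\right) \frac{1}{K + 193}}{5} = 7 + \frac{\left(212 + V\right) \frac{1}{193 + K}}{5} = 7 + \frac{\frac{1}{193 + K} \left(212 + V\right)}{5} = 7 + \frac{212 + V}{5 \left(193 + K\right)}$)
$\frac{1}{E{\left(39 + 38,244 \right)} - 95000} = \frac{1}{\frac{6967 + 244 + 35 \left(39 + 38\right)}{5 \left(193 + \left(39 + 38\right)\right)} - 95000} = \frac{1}{\frac{6967 + 244 + 35 \cdot 77}{5 \left(193 + 77\right)} - 95000} = \frac{1}{\frac{6967 + 244 + 2695}{5 \cdot 270} - 95000} = \frac{1}{\frac{1}{5} \cdot \frac{1}{270} \cdot 9906 - 95000} = \frac{1}{\frac{1651}{225} - 95000} = \frac{1}{- \frac{21373349}{225}} = - \frac{225}{21373349}$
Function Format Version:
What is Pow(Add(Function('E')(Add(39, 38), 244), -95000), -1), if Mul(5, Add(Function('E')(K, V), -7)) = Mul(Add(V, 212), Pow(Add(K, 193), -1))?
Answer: Rational(-225, 21373349) ≈ -1.0527e-5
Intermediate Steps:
Function('E')(K, V) = Add(7, Mul(Rational(1, 5), Pow(Add(193, K), -1), Add(212, V))) (Function('E')(K, V) = Add(7, Mul(Rational(1, 5), Mul(Add(V, 212), Pow(Add(K, 193), -1)))) = Add(7, Mul(Rational(1, 5), Mul(Add(212, V), Pow(Add(193, K), -1)))) = Add(7, Mul(Rational(1, 5), Mul(Pow(Add(193, K), -1), Add(212, V)))) = Add(7, Mul(Rational(1, 5), Pow(Add(193, K), -1), Add(212, V))))
Pow(Add(Function('E')(Add(39, 38), 244), -95000), -1) = Pow(Add(Mul(Rational(1, 5), Pow(Add(193, Add(39, 38)), -1), Add(6967, 244, Mul(35, Add(39, 38)))), -95000), -1) = Pow(Add(Mul(Rational(1, 5), Pow(Add(193, 77), -1), Add(6967, 244, Mul(35, 77))), -95000), -1) = Pow(Add(Mul(Rational(1, 5), Pow(270, -1), Add(6967, 244, 2695)), -95000), -1) = Pow(Add(Mul(Rational(1, 5), Rational(1, 270), 9906), -95000), -1) = Pow(Add(Rational(1651, 225), -95000), -1) = Pow(Rational(-21373349, 225), -1) = Rational(-225, 21373349)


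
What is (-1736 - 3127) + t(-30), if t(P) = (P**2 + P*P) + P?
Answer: -3093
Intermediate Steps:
t(P) = P + 2*P**2 (t(P) = (P**2 + P**2) + P = 2*P**2 + P = P + 2*P**2)
(-1736 - 3127) + t(-30) = (-1736 - 3127) - 30*(1 + 2*(-30)) = -4863 - 30*(1 - 60) = -4863 - 30*(-59) = -4863 + 1770 = -3093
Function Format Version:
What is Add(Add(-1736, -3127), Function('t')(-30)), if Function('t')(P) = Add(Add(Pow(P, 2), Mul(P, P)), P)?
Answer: -3093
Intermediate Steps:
Function('t')(P) = Add(P, Mul(2, Pow(P, 2))) (Function('t')(P) = Add(Add(Pow(P, 2), Pow(P, 2)), P) = Add(Mul(2, Pow(P, 2)), P) = Add(P, Mul(2, Pow(P, 2))))
Add(Add(-1736, -3127), Function('t')(-30)) = Add(Add(-1736, -3127), Mul(-30, Add(1, Mul(2, -30)))) = Add(-4863, Mul(-30, Add(1, -60))) = Add(-4863, Mul(-30, -59)) = Add(-4863, 1770) = -3093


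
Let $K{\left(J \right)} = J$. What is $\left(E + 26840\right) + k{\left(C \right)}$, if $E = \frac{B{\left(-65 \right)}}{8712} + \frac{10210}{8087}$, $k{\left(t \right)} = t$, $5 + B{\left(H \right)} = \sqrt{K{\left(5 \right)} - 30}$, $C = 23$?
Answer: $\frac{1892693206757}{70453944} + \frac{5 i}{8712} \approx 26864.0 + 0.00057392 i$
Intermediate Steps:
$B{\left(H \right)} = -5 + 5 i$ ($B{\left(H \right)} = -5 + \sqrt{5 - 30} = -5 + \sqrt{-25} = -5 + 5 i$)
$E = \frac{88909085}{70453944} + \frac{5 i}{8712}$ ($E = \frac{-5 + 5 i}{8712} + \frac{10210}{8087} = \left(-5 + 5 i\right) \frac{1}{8712} + 10210 \cdot \frac{1}{8087} = \left(- \frac{5}{8712} + \frac{5 i}{8712}\right) + \frac{10210}{8087} = \frac{88909085}{70453944} + \frac{5 i}{8712} \approx 1.2619 + 0.00057392 i$)
$\left(E + 26840\right) + k{\left(C \right)} = \left(\left(\frac{88909085}{70453944} + \frac{5 i}{8712}\right) + 26840\right) + 23 = \left(\frac{1891072766045}{70453944} + \frac{5 i}{8712}\right) + 23 = \frac{1892693206757}{70453944} + \frac{5 i}{8712}$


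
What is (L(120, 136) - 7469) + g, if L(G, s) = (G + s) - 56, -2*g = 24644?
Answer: -19591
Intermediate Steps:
g = -12322 (g = -½*24644 = -12322)
L(G, s) = -56 + G + s
(L(120, 136) - 7469) + g = ((-56 + 120 + 136) - 7469) - 12322 = (200 - 7469) - 12322 = -7269 - 12322 = -19591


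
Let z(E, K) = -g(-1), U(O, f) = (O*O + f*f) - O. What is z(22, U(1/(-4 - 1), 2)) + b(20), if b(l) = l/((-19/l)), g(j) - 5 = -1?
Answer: -476/19 ≈ -25.053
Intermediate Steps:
g(j) = 4 (g(j) = 5 - 1 = 4)
b(l) = -l²/19 (b(l) = l*(-l/19) = -l²/19)
U(O, f) = O² + f² - O (U(O, f) = (O² + f²) - O = O² + f² - O)
z(E, K) = -4 (z(E, K) = -1*4 = -4)
z(22, U(1/(-4 - 1), 2)) + b(20) = -4 - 1/19*20² = -4 - 1/19*400 = -4 - 400/19 = -476/19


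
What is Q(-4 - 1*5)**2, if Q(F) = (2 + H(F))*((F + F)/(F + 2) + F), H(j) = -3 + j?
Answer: 202500/49 ≈ 4132.7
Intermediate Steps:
Q(F) = (-1 + F)*(F + 2*F/(2 + F)) (Q(F) = (2 + (-3 + F))*((F + F)/(F + 2) + F) = (-1 + F)*((2*F)/(2 + F) + F) = (-1 + F)*(2*F/(2 + F) + F) = (-1 + F)*(F + 2*F/(2 + F)))
Q(-4 - 1*5)**2 = ((-4 - 1*5)*(-4 + (-4 - 1*5)**2 + 3*(-4 - 1*5))/(2 + (-4 - 1*5)))**2 = ((-4 - 5)*(-4 + (-4 - 5)**2 + 3*(-4 - 5))/(2 + (-4 - 5)))**2 = (-9*(-4 + (-9)**2 + 3*(-9))/(2 - 9))**2 = (-9*(-4 + 81 - 27)/(-7))**2 = (-9*(-1/7)*50)**2 = (450/7)**2 = 202500/49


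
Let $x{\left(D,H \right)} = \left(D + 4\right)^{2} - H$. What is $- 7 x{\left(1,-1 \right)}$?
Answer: $-182$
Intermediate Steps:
$x{\left(D,H \right)} = \left(4 + D\right)^{2} - H$
$- 7 x{\left(1,-1 \right)} = - 7 \left(\left(4 + 1\right)^{2} - -1\right) = - 7 \left(5^{2} + 1\right) = - 7 \left(25 + 1\right) = \left(-7\right) 26 = -182$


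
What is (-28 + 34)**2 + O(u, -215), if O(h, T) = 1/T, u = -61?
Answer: 7739/215 ≈ 35.995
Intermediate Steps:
(-28 + 34)**2 + O(u, -215) = (-28 + 34)**2 + 1/(-215) = 6**2 - 1/215 = 36 - 1/215 = 7739/215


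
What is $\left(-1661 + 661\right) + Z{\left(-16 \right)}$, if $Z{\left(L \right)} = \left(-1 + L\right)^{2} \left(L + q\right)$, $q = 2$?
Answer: $-5046$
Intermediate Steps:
$Z{\left(L \right)} = \left(-1 + L\right)^{2} \left(2 + L\right)$ ($Z{\left(L \right)} = \left(-1 + L\right)^{2} \left(L + 2\right) = \left(-1 + L\right)^{2} \left(2 + L\right)$)
$\left(-1661 + 661\right) + Z{\left(-16 \right)} = \left(-1661 + 661\right) + \left(-1 - 16\right)^{2} \left(2 - 16\right) = -1000 + \left(-17\right)^{2} \left(-14\right) = -1000 + 289 \left(-14\right) = -1000 - 4046 = -5046$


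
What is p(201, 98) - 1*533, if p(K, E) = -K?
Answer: -734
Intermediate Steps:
p(201, 98) - 1*533 = -1*201 - 1*533 = -201 - 533 = -734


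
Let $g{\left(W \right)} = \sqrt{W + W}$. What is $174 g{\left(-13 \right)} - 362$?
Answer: $-362 + 174 i \sqrt{26} \approx -362.0 + 887.23 i$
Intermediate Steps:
$g{\left(W \right)} = \sqrt{2} \sqrt{W}$ ($g{\left(W \right)} = \sqrt{2 W} = \sqrt{2} \sqrt{W}$)
$174 g{\left(-13 \right)} - 362 = 174 \sqrt{2} \sqrt{-13} - 362 = 174 \sqrt{2} i \sqrt{13} - 362 = 174 i \sqrt{26} - 362 = -362 + 174 i \sqrt{26}$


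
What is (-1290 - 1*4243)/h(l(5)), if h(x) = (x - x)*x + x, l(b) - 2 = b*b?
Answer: -5533/27 ≈ -204.93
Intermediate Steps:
l(b) = 2 + b² (l(b) = 2 + b*b = 2 + b²)
h(x) = x (h(x) = 0*x + x = 0 + x = x)
(-1290 - 1*4243)/h(l(5)) = (-1290 - 1*4243)/(2 + 5²) = (-1290 - 4243)/(2 + 25) = -5533/27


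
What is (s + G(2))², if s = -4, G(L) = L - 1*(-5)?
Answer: 9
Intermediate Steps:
G(L) = 5 + L (G(L) = L + 5 = 5 + L)
(s + G(2))² = (-4 + (5 + 2))² = (-4 + 7)² = 3² = 9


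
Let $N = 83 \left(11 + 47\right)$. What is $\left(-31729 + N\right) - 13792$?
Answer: $-40707$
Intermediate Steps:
$N = 4814$ ($N = 83 \cdot 58 = 4814$)
$\left(-31729 + N\right) - 13792 = \left(-31729 + 4814\right) - 13792 = -26915 - 13792 = -40707$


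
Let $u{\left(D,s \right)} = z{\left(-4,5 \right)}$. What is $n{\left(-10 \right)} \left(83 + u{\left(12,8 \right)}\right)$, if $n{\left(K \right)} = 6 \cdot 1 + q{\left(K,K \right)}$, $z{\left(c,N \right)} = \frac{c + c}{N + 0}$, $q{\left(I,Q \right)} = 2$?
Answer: $\frac{3256}{5} \approx 651.2$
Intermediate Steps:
$z{\left(c,N \right)} = \frac{2 c}{N}$
$u{\left(D,s \right)} = - \frac{8}{5}$ ($u{\left(D,s \right)} = 2 \left(-4\right) \frac{1}{5} = - \frac{8}{5}$)
$n{\left(K \right)} = 8$ ($n{\left(K \right)} = 6 \cdot 1 + 2 = 6 + 2 = 8$)
$n{\left(-10 \right)} \left(83 + u{\left(12,8 \right)}\right) = 8 \left(83 - \frac{8}{5}\right) = 8 \cdot \frac{407}{5} = \frac{3256}{5}$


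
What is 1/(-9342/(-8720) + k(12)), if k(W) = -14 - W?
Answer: -4360/108689 ≈ -0.040114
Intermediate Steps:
1/(-9342/(-8720) + k(12)) = 1/(-9342/(-8720) + (-14 - 1*12)) = 1/(-9342*(-1/8720) + (-14 - 12)) = 1/(4671/4360 - 26) = 1/(-108689/4360) = -4360/108689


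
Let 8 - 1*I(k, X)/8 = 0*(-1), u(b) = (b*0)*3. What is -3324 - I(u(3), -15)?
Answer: -3388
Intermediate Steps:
u(b) = 0 (u(b) = 0*3 = 0)
I(k, X) = 64 (I(k, X) = 64 - 0*(-1) = 64 - 8*0 = 64 + 0 = 64)
-3324 - I(u(3), -15) = -3324 - 1*64 = -3324 - 64 = -3388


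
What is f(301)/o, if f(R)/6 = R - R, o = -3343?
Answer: 0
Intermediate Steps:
f(R) = 0 (f(R) = 6*(R - R) = 6*0 = 0)
f(301)/o = 0/(-3343) = 0*(-1/3343) = 0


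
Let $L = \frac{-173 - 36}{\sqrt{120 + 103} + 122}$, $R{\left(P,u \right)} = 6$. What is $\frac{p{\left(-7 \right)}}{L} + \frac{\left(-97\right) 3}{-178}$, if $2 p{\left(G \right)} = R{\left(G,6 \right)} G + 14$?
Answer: $\frac{364843}{37202} + \frac{14 \sqrt{223}}{209} \approx 10.807$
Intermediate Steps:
$L = - \frac{209}{122 + \sqrt{223}}$ ($L = - \frac{209}{\sqrt{223} + 122} = - \frac{209}{122 + \sqrt{223}} \approx -1.5263$)
$p{\left(G \right)} = 7 + 3 G$ ($p{\left(G \right)} = \frac{6 G + 14}{2} = \frac{14 + 6 G}{2} = 7 + 3 G$)
$\frac{p{\left(-7 \right)}}{L} + \frac{\left(-97\right) 3}{-178} = \frac{7 + 3 \left(-7\right)}{- \frac{25498}{14661} + \frac{209 \sqrt{223}}{14661}} + \frac{\left(-97\right) 3}{-178} = \frac{7 - 21}{- \frac{25498}{14661} + \frac{209 \sqrt{223}}{14661}} - - \frac{291}{178} = - \frac{14}{- \frac{25498}{14661} + \frac{209 \sqrt{223}}{14661}} + \frac{291}{178} = \frac{291}{178} - \frac{14}{- \frac{25498}{14661} + \frac{209 \sqrt{223}}{14661}}$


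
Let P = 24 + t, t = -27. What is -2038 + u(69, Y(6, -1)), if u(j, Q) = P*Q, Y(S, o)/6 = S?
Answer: -2146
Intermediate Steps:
Y(S, o) = 6*S
P = -3 (P = 24 - 27 = -3)
u(j, Q) = -3*Q
-2038 + u(69, Y(6, -1)) = -2038 - 18*6 = -2038 - 3*36 = -2038 - 108 = -2146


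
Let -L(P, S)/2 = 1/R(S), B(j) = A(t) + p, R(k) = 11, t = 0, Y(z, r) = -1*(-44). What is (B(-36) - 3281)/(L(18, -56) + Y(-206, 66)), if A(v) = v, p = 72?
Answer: -35299/482 ≈ -73.234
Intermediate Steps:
Y(z, r) = 44
B(j) = 72 (B(j) = 0 + 72 = 72)
L(P, S) = -2/11
(B(-36) - 3281)/(L(18, -56) + Y(-206, 66)) = (72 - 3281)/(-2/11 + 44) = -3209/482/11 = -3209*11/482 = -35299/482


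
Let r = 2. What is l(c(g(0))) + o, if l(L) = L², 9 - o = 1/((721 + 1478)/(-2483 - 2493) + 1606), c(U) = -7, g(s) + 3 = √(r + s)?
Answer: 463371930/7989257 ≈ 57.999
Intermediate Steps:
g(s) = -3 + √(2 + s)
o = 71898337/7989257 (o = 9 - 1/((721 + 1478)/(-2483 - 2493) + 1606) = 9 - 1/(2199/(-4976) + 1606) = 9 - 1/(2199*(-1/4976) + 1606) = 9 - 1/(-2199/4976 + 1606) = 9 - 1/7989257/4976 = 9 - 1*4976/7989257 = 9 - 4976/7989257 = 71898337/7989257 ≈ 8.9994)
l(c(g(0))) + o = (-7)² + 71898337/7989257 = 49 + 71898337/7989257 = 463371930/7989257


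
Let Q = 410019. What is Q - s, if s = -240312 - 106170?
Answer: 756501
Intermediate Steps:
s = -346482
Q - s = 410019 - 1*(-346482) = 410019 + 346482 = 756501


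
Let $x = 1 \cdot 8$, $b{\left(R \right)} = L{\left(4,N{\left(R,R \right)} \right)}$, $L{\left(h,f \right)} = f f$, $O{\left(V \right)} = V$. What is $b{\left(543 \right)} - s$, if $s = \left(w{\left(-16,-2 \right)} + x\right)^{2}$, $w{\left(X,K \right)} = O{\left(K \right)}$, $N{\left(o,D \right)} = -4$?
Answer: $-20$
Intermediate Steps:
$L{\left(h,f \right)} = f^{2}$
$w{\left(X,K \right)} = K$
$b{\left(R \right)} = 16$ ($b{\left(R \right)} = \left(-4\right)^{2} = 16$)
$x = 8$
$s = 36$ ($s = \left(-2 + 8\right)^{2} = 6^{2} = 36$)
$b{\left(543 \right)} - s = 16 - 36 = -20$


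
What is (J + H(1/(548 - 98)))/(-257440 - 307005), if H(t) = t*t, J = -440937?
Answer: 89289742499/114300112500 ≈ 0.78119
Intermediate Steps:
H(t) = t**2
(J + H(1/(548 - 98)))/(-257440 - 307005) = (-440937 + (1/(548 - 98))**2)/(-257440 - 307005) = (-440937 + (1/450)**2)/(-564445) = (-440937 + (1/450)**2)*(-1/564445) = (-440937 + 1/202500)*(-1/564445) = -89289742499/202500*(-1/564445) = 89289742499/114300112500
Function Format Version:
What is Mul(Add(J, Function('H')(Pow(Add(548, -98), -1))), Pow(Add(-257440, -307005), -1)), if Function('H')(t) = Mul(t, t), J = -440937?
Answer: Rational(89289742499, 114300112500) ≈ 0.78119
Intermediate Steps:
Function('H')(t) = Pow(t, 2)
Mul(Add(J, Function('H')(Pow(Add(548, -98), -1))), Pow(Add(-257440, -307005), -1)) = Mul(Add(-440937, Pow(Pow(Add(548, -98), -1), 2)), Pow(Add(-257440, -307005), -1)) = Mul(Add(-440937, Pow(Pow(450, -1), 2)), Pow(-564445, -1)) = Mul(Add(-440937, Pow(Rational(1, 450), 2)), Rational(-1, 564445)) = Mul(Add(-440937, Rational(1, 202500)), Rational(-1, 564445)) = Mul(Rational(-89289742499, 202500), Rational(-1, 564445)) = Rational(89289742499, 114300112500)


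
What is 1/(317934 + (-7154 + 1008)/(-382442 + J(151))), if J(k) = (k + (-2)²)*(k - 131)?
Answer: 189671/60302862787 ≈ 3.1453e-6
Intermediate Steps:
J(k) = (-131 + k)*(4 + k) (J(k) = (k + 4)*(-131 + k) = (4 + k)*(-131 + k) = (-131 + k)*(4 + k))
1/(317934 + (-7154 + 1008)/(-382442 + J(151))) = 1/(317934 + (-7154 + 1008)/(-382442 + (-524 + 151² - 127*151))) = 1/(317934 - 6146/(-382442 + (-524 + 22801 - 19177))) = 1/(317934 - 6146/(-382442 + 3100)) = 1/(317934 - 6146/(-379342)) = 1/(317934 - 6146*(-1/379342)) = 1/(317934 + 3073/189671) = 1/(60302862787/189671) = 189671/60302862787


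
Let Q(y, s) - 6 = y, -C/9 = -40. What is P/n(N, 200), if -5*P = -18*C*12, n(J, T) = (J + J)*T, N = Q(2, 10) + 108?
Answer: 243/725 ≈ 0.33517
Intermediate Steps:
C = 360 (C = -9*(-40) = 360)
Q(y, s) = 6 + y
N = 116 (N = (6 + 2) + 108 = 8 + 108 = 116)
n(J, T) = 2*J*T (n(J, T) = (2*J)*T = 2*J*T)
P = 15552 (P = -(-18*360)*12/5 = -(-1296)*12 = -⅕*(-77760) = 15552)
P/n(N, 200) = 15552/((2*116*200)) = 15552/46400 = 15552*(1/46400) = 243/725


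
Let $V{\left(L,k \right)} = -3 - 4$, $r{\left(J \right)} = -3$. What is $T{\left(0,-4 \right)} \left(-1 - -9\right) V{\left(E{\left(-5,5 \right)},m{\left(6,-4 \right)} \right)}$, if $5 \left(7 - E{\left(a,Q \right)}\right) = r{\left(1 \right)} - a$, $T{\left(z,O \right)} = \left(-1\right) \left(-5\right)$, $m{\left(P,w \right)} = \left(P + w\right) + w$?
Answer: $-280$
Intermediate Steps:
$m{\left(P,w \right)} = P + 2 w$
$T{\left(z,O \right)} = 5$
$E{\left(a,Q \right)} = \frac{38}{5} + \frac{a}{5}$ ($E{\left(a,Q \right)} = 7 - \frac{-3 - a}{5} = 7 + \left(\frac{3}{5} + \frac{a}{5}\right) = \frac{38}{5} + \frac{a}{5}$)
$V{\left(L,k \right)} = -7$ ($V{\left(L,k \right)} = -3 - 4 = -7$)
$T{\left(0,-4 \right)} \left(-1 - -9\right) V{\left(E{\left(-5,5 \right)},m{\left(6,-4 \right)} \right)} = 5 \left(-1 - -9\right) \left(-7\right) = 5 \left(-1 + 9\right) \left(-7\right) = 5 \cdot 8 \left(-7\right) = 40 \left(-7\right) = -280$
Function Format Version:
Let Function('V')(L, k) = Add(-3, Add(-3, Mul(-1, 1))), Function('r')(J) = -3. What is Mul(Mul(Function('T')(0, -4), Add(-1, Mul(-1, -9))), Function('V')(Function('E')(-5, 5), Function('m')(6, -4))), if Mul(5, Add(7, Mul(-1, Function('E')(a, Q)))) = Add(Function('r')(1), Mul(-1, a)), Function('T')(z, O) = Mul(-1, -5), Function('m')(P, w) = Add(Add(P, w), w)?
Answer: -280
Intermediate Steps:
Function('m')(P, w) = Add(P, Mul(2, w))
Function('T')(z, O) = 5
Function('E')(a, Q) = Add(Rational(38, 5), Mul(Rational(1, 5), a)) (Function('E')(a, Q) = Add(7, Mul(Rational(-1, 5), Add(-3, Mul(-1, a)))) = Add(7, Add(Rational(3, 5), Mul(Rational(1, 5), a))) = Add(Rational(38, 5), Mul(Rational(1, 5), a)))
Function('V')(L, k) = -7 (Function('V')(L, k) = Add(-3, Add(-3, -1)) = Add(-3, -4) = -7)
Mul(Mul(Function('T')(0, -4), Add(-1, Mul(-1, -9))), Function('V')(Function('E')(-5, 5), Function('m')(6, -4))) = Mul(Mul(5, Add(-1, Mul(-1, -9))), -7) = Mul(Mul(5, Add(-1, 9)), -7) = Mul(Mul(5, 8), -7) = Mul(40, -7) = -280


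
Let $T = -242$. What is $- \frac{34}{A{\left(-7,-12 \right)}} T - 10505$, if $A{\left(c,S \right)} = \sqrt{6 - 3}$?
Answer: $-10505 + \frac{8228 \sqrt{3}}{3} \approx -5754.6$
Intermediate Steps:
$A{\left(c,S \right)} = \sqrt{3}$
$- \frac{34}{A{\left(-7,-12 \right)}} T - 10505 = - \frac{34}{\sqrt{3}} \left(-242\right) - 10505 = - 34 \frac{\sqrt{3}}{3} \left(-242\right) - 10505 = - \frac{34 \sqrt{3}}{3} \left(-242\right) - 10505 = \frac{8228 \sqrt{3}}{3} - 10505 = -10505 + \frac{8228 \sqrt{3}}{3}$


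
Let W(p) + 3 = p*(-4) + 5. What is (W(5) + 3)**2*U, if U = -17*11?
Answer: -42075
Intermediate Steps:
W(p) = 2 - 4*p (W(p) = -3 + (p*(-4) + 5) = -3 + (-4*p + 5) = -3 + (5 - 4*p) = 2 - 4*p)
U = -187
(W(5) + 3)**2*U = ((2 - 4*5) + 3)**2*(-187) = ((2 - 20) + 3)**2*(-187) = (-18 + 3)**2*(-187) = (-15)**2*(-187) = 225*(-187) = -42075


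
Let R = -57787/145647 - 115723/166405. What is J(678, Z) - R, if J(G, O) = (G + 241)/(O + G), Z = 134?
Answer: 43767493378157/19679947896420 ≈ 2.2240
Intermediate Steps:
J(G, O) = (241 + G)/(G + O)
R = -26470753516/24236389035 (R = -57787*1/145647 - 115723*1/166405 = -57787/145647 - 115723/166405 = -26470753516/24236389035 ≈ -1.0922)
J(678, Z) - R = (241 + 678)/(678 + 134) - 1*(-26470753516/24236389035) = 919/812 + 26470753516/24236389035 = 43767493378157/19679947896420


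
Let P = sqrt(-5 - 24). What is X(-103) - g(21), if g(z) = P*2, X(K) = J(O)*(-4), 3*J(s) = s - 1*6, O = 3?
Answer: 4 - 2*I*sqrt(29) ≈ 4.0 - 10.77*I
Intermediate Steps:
J(s) = -2 + s/3 (J(s) = (s - 1*6)/3 = (s - 6)/3 = (-6 + s)/3 = -2 + s/3)
X(K) = 4 (X(K) = (-2 + (1/3)*3)*(-4) = (-2 + 1)*(-4) = -1*(-4) = 4)
P = I*sqrt(29) (P = sqrt(-29) = I*sqrt(29) ≈ 5.3852*I)
g(z) = 2*I*sqrt(29) (g(z) = (I*sqrt(29))*2 = 2*I*sqrt(29))
X(-103) - g(21) = 4 - 2*I*sqrt(29)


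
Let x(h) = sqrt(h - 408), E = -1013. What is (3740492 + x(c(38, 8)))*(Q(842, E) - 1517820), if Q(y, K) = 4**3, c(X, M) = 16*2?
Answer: -5677154175952 - 3035512*I*sqrt(94) ≈ -5.6772e+12 - 2.943e+7*I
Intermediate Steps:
c(X, M) = 32
x(h) = sqrt(-408 + h)
Q(y, K) = 64
(3740492 + x(c(38, 8)))*(Q(842, E) - 1517820) = (3740492 + sqrt(-408 + 32))*(64 - 1517820) = (3740492 + sqrt(-376))*(-1517756) = (3740492 + 2*I*sqrt(94))*(-1517756) = -5677154175952 - 3035512*I*sqrt(94)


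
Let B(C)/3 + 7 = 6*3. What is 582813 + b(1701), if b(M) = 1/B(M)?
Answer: 19232830/33 ≈ 5.8281e+5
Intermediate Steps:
B(C) = 33 (B(C) = -21 + 3*(6*3) = -21 + 3*18 = -21 + 54 = 33)
b(M) = 1/33
582813 + b(1701) = 582813 + 1/33 = 19232830/33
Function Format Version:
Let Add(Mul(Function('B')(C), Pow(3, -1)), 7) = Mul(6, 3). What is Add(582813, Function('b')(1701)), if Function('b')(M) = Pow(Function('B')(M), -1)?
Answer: Rational(19232830, 33) ≈ 5.8281e+5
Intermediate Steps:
Function('B')(C) = 33 (Function('B')(C) = Add(-21, Mul(3, Mul(6, 3))) = Add(-21, Mul(3, 18)) = Add(-21, 54) = 33)
Function('b')(M) = Rational(1, 33) (Function('b')(M) = Pow(33, -1) = Rational(1, 33))
Add(582813, Function('b')(1701)) = Add(582813, Rational(1, 33)) = Rational(19232830, 33)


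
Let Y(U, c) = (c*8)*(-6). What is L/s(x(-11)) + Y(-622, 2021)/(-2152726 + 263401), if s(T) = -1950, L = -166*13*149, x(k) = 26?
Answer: 20775607/125955 ≈ 164.94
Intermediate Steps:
Y(U, c) = -48*c (Y(U, c) = (8*c)*(-6) = -48*c)
L = -321542 (L = -2158*149 = -321542)
L/s(x(-11)) + Y(-622, 2021)/(-2152726 + 263401) = -321542/(-1950) + (-48*2021)/(-2152726 + 263401) = -321542*(-1/1950) - 97008/(-1889325) = 12367/75 - 97008*(-1/1889325) = 12367/75 + 32336/629775 = 20775607/125955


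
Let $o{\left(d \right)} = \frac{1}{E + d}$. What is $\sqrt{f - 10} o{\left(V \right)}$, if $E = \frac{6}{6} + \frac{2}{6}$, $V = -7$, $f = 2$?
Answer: $- \frac{6 i \sqrt{2}}{17} \approx - 0.49913 i$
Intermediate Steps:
$E = \frac{4}{3}$ ($E = 6 \cdot \frac{1}{6} + 2 \cdot \frac{1}{6} = 1 + \frac{1}{3} = \frac{4}{3} \approx 1.3333$)
$o{\left(d \right)} = \frac{1}{\frac{4}{3} + d}$
$\sqrt{f - 10} o{\left(V \right)} = \sqrt{2 - 10} \frac{3}{4 + 3 \left(-7\right)} = \sqrt{-8} \frac{3}{4 - 21} = 2 i \sqrt{2} \frac{3}{-17} = 2 i \sqrt{2} \cdot 3 \left(- \frac{1}{17}\right) = 2 i \sqrt{2} \left(- \frac{3}{17}\right) = - \frac{6 i \sqrt{2}}{17}$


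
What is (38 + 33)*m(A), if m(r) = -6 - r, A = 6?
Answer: -852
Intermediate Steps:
(38 + 33)*m(A) = (38 + 33)*(-6 - 1*6) = 71*(-6 - 6) = 71*(-12) = -852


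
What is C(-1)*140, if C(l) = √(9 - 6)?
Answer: 140*√3 ≈ 242.49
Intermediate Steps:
C(l) = √3
C(-1)*140 = √3*140 = 140*√3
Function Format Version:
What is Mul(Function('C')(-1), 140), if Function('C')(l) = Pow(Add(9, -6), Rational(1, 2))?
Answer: Mul(140, Pow(3, Rational(1, 2))) ≈ 242.49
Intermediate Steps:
Function('C')(l) = Pow(3, Rational(1, 2))
Mul(Function('C')(-1), 140) = Mul(Pow(3, Rational(1, 2)), 140) = Mul(140, Pow(3, Rational(1, 2)))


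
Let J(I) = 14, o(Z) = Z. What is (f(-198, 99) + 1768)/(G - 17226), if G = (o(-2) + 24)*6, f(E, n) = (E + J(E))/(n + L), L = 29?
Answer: -28265/273504 ≈ -0.10334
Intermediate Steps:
f(E, n) = (14 + E)/(29 + n) (f(E, n) = (E + 14)/(n + 29) = (14 + E)/(29 + n))
G = 132 (G = (-2 + 24)*6 = 22*6 = 132)
(f(-198, 99) + 1768)/(G - 17226) = ((14 - 198)/(29 + 99) + 1768)/(132 - 17226) = (-184/128 + 1768)/(-17094) = ((1/128)*(-184) + 1768)*(-1/17094) = (-23/16 + 1768)*(-1/17094) = (28265/16)*(-1/17094) = -28265/273504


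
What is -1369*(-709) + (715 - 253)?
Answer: 971083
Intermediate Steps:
-1369*(-709) + (715 - 253) = 970621 + 462 = 971083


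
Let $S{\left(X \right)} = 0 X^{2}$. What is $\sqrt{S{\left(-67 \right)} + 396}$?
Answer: $6 \sqrt{11} \approx 19.9$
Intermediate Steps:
$S{\left(X \right)} = 0$
$\sqrt{S{\left(-67 \right)} + 396} = \sqrt{0 + 396} = \sqrt{396} = 6 \sqrt{11}$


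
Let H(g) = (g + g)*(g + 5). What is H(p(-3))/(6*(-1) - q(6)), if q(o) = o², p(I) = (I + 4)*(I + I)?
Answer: -2/7 ≈ -0.28571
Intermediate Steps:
p(I) = 2*I*(4 + I) (p(I) = (4 + I)*(2*I) = 2*I*(4 + I))
H(g) = 2*g*(5 + g) (H(g) = (2*g)*(5 + g) = 2*g*(5 + g))
H(p(-3))/(6*(-1) - q(6)) = (2*(2*(-3)*(4 - 3))*(5 + 2*(-3)*(4 - 3)))/(6*(-1) - 1*6²) = (2*(2*(-3)*1)*(5 + 2*(-3)*1))/(-6 - 1*36) = (2*(-6)*(5 - 6))/(-6 - 36) = (2*(-6)*(-1))/(-42) = 12*(-1/42) = -2/7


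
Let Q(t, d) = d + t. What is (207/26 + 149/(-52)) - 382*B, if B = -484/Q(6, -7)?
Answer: -9613911/52 ≈ -1.8488e+5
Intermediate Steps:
B = 484 (B = -484/(-7 + 6) = -484/(-1) = -484*(-1) = 484)
(207/26 + 149/(-52)) - 382*B = (207/26 + 149/(-52)) - 382*484 = (207*(1/26) + 149*(-1/52)) - 184888 = (207/26 - 149/52) - 184888 = 265/52 - 184888 = -9613911/52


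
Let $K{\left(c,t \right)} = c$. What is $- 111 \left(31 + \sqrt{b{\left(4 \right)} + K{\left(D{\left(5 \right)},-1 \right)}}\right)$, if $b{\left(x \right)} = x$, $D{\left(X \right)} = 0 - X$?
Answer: $-3441 - 111 i \approx -3441.0 - 111.0 i$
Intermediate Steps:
$D{\left(X \right)} = - X$
$- 111 \left(31 + \sqrt{b{\left(4 \right)} + K{\left(D{\left(5 \right)},-1 \right)}}\right) = - 111 \left(31 + \sqrt{4 - 5}\right) = - 111 \left(31 + \sqrt{-1}\right) = - 111 \left(31 + i\right) = -3441 - 111 i$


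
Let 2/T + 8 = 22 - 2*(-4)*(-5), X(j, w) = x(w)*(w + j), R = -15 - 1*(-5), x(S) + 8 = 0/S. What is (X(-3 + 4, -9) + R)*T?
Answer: -54/13 ≈ -4.1538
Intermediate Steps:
x(S) = -8 (x(S) = -8 + 0/S = -8 + 0 = -8)
R = -10 (R = -15 + 5 = -10)
X(j, w) = -8*j - 8*w (X(j, w) = -8*(w + j) = -8*(j + w) = -8*j - 8*w)
T = -1/13 (T = 2/(-8 + (22 - 2*(-4)*(-5))) = 2/(-8 + (22 + 8*(-5))) = 2/(-8 + (22 - 40)) = 2/(-8 - 18) = 2/(-26) = 2*(-1/26) = -1/13 ≈ -0.076923)
(X(-3 + 4, -9) + R)*T = ((-8*(-3 + 4) - 8*(-9)) - 10)*(-1/13) = ((-8*1 + 72) - 10)*(-1/13) = ((-8 + 72) - 10)*(-1/13) = (64 - 10)*(-1/13) = 54*(-1/13) = -54/13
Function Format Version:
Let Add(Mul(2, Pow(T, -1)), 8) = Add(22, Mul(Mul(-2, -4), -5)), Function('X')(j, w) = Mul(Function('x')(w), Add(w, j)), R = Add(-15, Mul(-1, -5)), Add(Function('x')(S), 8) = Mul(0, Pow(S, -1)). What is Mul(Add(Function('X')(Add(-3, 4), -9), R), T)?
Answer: Rational(-54, 13) ≈ -4.1538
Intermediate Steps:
Function('x')(S) = -8 (Function('x')(S) = Add(-8, Mul(0, Pow(S, -1))) = Add(-8, 0) = -8)
R = -10 (R = Add(-15, 5) = -10)
Function('X')(j, w) = Add(Mul(-8, j), Mul(-8, w)) (Function('X')(j, w) = Mul(-8, Add(w, j)) = Mul(-8, Add(j, w)) = Add(Mul(-8, j), Mul(-8, w)))
T = Rational(-1, 13) (T = Mul(2, Pow(Add(-8, Add(22, Mul(Mul(-2, -4), -5))), -1)) = Mul(2, Pow(Add(-8, Add(22, Mul(8, -5))), -1)) = Mul(2, Pow(Add(-8, Add(22, -40)), -1)) = Mul(2, Pow(Add(-8, -18), -1)) = Mul(2, Pow(-26, -1)) = Mul(2, Rational(-1, 26)) = Rational(-1, 13) ≈ -0.076923)
Mul(Add(Function('X')(Add(-3, 4), -9), R), T) = Mul(Add(Add(Mul(-8, Add(-3, 4)), Mul(-8, -9)), -10), Rational(-1, 13)) = Mul(Add(Add(Mul(-8, 1), 72), -10), Rational(-1, 13)) = Mul(Add(Add(-8, 72), -10), Rational(-1, 13)) = Mul(Add(64, -10), Rational(-1, 13)) = Mul(54, Rational(-1, 13)) = Rational(-54, 13)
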